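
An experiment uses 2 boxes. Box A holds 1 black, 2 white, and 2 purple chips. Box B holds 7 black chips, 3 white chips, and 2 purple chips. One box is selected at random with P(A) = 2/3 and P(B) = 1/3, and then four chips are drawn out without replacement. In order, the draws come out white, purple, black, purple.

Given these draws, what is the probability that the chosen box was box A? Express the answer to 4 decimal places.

Under each hypothesis, the probability of the observed sequence is: P(data | box A) = (2/5)(2/4)(1/3)(1/2) = 0.033333; P(data | box B) = (3/12)(2/11)(7/10)(1/9) = 0.0035354.
The prior-weighted likelihoods are 2/3 · 0.033333 = 0.022222, 1/3 · 0.0035354 = 0.0011785; with total 0.023401.
So P(box A | data) = (0.022222) / (0.023401) = 0.94964.

0.9496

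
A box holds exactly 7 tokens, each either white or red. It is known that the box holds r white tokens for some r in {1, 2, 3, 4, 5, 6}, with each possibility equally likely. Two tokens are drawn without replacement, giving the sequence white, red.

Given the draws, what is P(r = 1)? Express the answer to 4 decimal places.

0.1071

For each hypothesis, P(data | H) works out to: P(data | r = 1) = (1/7)(6/6) = 1/7; P(data | r = 2) = (2/7)(5/6) = 5/21; P(data | r = 3) = (3/7)(4/6) = 2/7; P(data | r = 4) = (4/7)(3/6) = 2/7; P(data | r = 5) = (5/7)(2/6) = 5/21; P(data | r = 6) = (6/7)(1/6) = 1/7.
The prior-weighted likelihoods are 1/6 · 1/7 = 1/42, 1/6 · 5/21 = 5/126, 1/6 · 2/7 = 1/21, 1/6 · 2/7 = 1/21, 1/6 · 5/21 = 5/126, 1/6 · 1/7 = 1/42; summing to 2/9.
So P(r = 1 | data) = (1/42) / (2/9) = 3/28.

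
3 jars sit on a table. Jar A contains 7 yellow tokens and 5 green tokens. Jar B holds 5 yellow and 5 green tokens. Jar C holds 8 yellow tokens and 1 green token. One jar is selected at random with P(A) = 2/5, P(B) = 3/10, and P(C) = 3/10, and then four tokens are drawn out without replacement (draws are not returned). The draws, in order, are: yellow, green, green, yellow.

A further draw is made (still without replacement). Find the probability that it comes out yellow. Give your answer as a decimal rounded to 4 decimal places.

0.5679

For each hypothesis, P(data | H) works out to: P(data | jar A) = (7/12)(5/11)(4/10)(6/9) = 0.070707; P(data | jar B) = (5/10)(5/9)(4/8)(4/7) = 0.079365; P(data | jar C) = (8/9)(1/8)(0/7) = 0.
Multiplying each by its prior: 2/5 · 0.070707 = 0.028283, 3/10 · 0.079365 = 0.02381, 3/10 · 0 = 0; these sum to 0.052092.
The posterior is then P(jar A | data) = 0.54294, P(jar B | data) = 0.45706, P(jar C | data) = 0.
The predictive probability is P(yellow next | data) = (5/8)(0.54294) + (1/2)(0.45706) = 0.56787.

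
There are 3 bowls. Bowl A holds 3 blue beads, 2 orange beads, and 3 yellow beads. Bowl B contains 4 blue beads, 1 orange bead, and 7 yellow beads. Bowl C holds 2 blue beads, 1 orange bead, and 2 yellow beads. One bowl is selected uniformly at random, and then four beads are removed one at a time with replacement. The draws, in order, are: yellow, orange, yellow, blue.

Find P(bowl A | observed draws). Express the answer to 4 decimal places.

Compute the likelihood of the observed sequence for each case: P(data | bowl A) = (3/8)(2/8)(3/8)(3/8) = 0.013184; P(data | bowl B) = (7/12)(1/12)(7/12)(4/12) = 0.0094522; P(data | bowl C) = (2/5)(1/5)(2/5)(2/5) = 0.0128.
Multiplying each by its prior: 1/3 · 0.013184 = 0.0043945, 1/3 · 0.0094522 = 0.0031507, 1/3 · 0.0128 = 0.0042667; summing to 0.011812.
Therefore the posterior P(bowl A | data) = (0.0043945) / (0.011812) = 0.37204.

0.3720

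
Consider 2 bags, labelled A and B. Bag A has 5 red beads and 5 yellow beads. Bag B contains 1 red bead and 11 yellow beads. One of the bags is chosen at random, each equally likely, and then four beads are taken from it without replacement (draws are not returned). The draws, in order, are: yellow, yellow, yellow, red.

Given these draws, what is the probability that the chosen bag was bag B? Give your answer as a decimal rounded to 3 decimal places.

Under each hypothesis, the probability of the observed sequence is: P(data | bag A) = (5/10)(4/9)(3/8)(5/7) = 5/84; P(data | bag B) = (11/12)(10/11)(9/10)(1/9) = 1/12.
The prior-weighted likelihoods are 1/2 · 5/84 = 5/168, 1/2 · 1/12 = 1/24; these sum to 1/14.
Therefore the posterior P(bag B | data) = (1/24) / (1/14) = 7/12.

0.583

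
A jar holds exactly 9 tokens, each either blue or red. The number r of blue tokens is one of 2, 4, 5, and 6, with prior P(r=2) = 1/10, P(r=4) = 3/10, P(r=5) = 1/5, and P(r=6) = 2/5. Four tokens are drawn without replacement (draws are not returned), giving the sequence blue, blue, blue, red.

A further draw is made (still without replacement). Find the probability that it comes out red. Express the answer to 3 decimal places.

For each hypothesis, P(data | H) works out to: P(data | r = 2) = (2/9)(1/8)(0/7) = 0; P(data | r = 4) = (4/9)(3/8)(2/7)(5/6) = 5/126; P(data | r = 5) = (5/9)(4/8)(3/7)(4/6) = 5/63; P(data | r = 6) = (6/9)(5/8)(4/7)(3/6) = 5/42.
Multiplying each by its prior: 1/10 · 0 = 0, 3/10 · 5/126 = 1/84, 1/5 · 5/63 = 1/63, 2/5 · 5/42 = 1/21; summing to 19/252.
The posterior is then P(r = 2 | data) = 0, P(r = 4 | data) = 3/19, P(r = 5 | data) = 4/19, P(r = 6 | data) = 12/19.
Averaging over the posterior, P(red next | data) = (4/5)(3/19) + (3/5)(4/19) + (2/5)(12/19) = 48/95.

0.505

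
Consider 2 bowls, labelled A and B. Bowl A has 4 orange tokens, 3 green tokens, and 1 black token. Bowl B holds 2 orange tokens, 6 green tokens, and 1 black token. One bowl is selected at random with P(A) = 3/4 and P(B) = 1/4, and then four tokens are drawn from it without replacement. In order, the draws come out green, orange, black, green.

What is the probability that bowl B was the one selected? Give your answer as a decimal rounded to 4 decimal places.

Compute the likelihood of the observed sequence for each case: P(data | bowl A) = (3/8)(4/7)(1/6)(2/5) = 0.014286; P(data | bowl B) = (6/9)(2/8)(1/7)(5/6) = 0.019841.
Multiplying each by its prior: 3/4 · 0.014286 = 0.010714, 1/4 · 0.019841 = 0.0049603; these sum to 0.015675.
By Bayes' rule, P(bowl B | data) = (0.0049603) / (0.015675) = 0.31646.

0.3165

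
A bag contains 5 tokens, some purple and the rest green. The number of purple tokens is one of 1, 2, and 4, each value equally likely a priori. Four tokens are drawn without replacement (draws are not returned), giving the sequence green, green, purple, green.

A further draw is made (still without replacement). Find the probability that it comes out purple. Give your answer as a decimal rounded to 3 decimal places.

0.333

Compute the likelihood of the observed sequence for each case: P(data | r = 1) = (4/5)(3/4)(1/3)(2/2) = 1/5; P(data | r = 2) = (3/5)(2/4)(2/3)(1/2) = 1/10; P(data | r = 4) = (1/5)(0/4) = 0.
Multiplying each by its prior: 1/3 · 1/5 = 1/15, 1/3 · 1/10 = 1/30, 1/3 · 0 = 0; summing to 1/10.
Dividing through by the total gives posterior P(r = 1 | data) = 2/3, P(r = 2 | data) = 1/3, P(r = 4 | data) = 0.
The predictive probability is P(purple next | data) = (0)(2/3) + (1)(1/3) = 1/3.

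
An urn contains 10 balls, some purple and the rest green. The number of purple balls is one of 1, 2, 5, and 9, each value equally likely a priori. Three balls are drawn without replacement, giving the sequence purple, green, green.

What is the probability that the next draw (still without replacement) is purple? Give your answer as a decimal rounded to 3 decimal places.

For each hypothesis, P(data | H) works out to: P(data | r = 1) = (1/10)(9/9)(8/8) = 1/10; P(data | r = 2) = (2/10)(8/9)(7/8) = 7/45; P(data | r = 5) = (5/10)(5/9)(4/8) = 5/36; P(data | r = 9) = (9/10)(1/9)(0/8) = 0.
Weighting by the prior gives 1/4 · 1/10 = 1/40, 1/4 · 7/45 = 7/180, 1/4 · 5/36 = 5/144, 1/4 · 0 = 0; these sum to 71/720.
The posterior is then P(r = 1 | data) = 18/71, P(r = 2 | data) = 28/71, P(r = 5 | data) = 25/71, P(r = 9 | data) = 0.
So P(purple next | data) = Σ P(purple next | H) P(H | data) = (0)(18/71) + (1/7)(28/71) + (4/7)(25/71) = 128/497.

0.258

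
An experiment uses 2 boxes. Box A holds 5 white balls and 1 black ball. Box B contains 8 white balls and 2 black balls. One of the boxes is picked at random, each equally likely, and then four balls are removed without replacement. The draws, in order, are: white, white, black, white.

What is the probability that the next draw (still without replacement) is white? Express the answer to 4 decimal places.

0.9259

For each hypothesis, P(data | H) works out to: P(data | box A) = (5/6)(4/5)(1/4)(3/3) = 1/6; P(data | box B) = (8/10)(7/9)(2/8)(6/7) = 2/15.
Multiplying each by its prior: 1/2 · 1/6 = 1/12, 1/2 · 2/15 = 1/15; with total 3/20.
Normalising, the posterior is P(box A | data) = 5/9, P(box B | data) = 4/9.
The predictive probability is P(white next | data) = (1)(5/9) + (5/6)(4/9) = 25/27.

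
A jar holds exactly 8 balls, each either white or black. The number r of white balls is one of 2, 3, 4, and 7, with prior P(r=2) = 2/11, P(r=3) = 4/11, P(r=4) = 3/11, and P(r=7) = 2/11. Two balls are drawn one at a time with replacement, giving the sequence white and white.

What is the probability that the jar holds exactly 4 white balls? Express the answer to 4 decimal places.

The likelihood of the observed sequence under each hypothesis: P(data | r = 2) = (2/8)(2/8) = 1/16; P(data | r = 3) = (3/8)(3/8) = 9/64; P(data | r = 4) = (4/8)(4/8) = 1/4; P(data | r = 7) = (7/8)(7/8) = 49/64.
Weighting by the prior gives 2/11 · 1/16 = 1/88, 4/11 · 9/64 = 9/176, 3/11 · 1/4 = 3/44, 2/11 · 49/64 = 49/352; with total 95/352.
So P(r = 4 | data) = (3/44) / (95/352) = 24/95.

0.2526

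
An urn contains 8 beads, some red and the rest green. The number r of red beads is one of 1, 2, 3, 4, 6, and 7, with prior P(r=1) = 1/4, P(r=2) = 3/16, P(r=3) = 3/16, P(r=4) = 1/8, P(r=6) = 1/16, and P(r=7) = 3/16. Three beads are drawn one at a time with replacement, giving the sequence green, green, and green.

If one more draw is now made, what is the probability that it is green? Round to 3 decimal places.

Compute the likelihood of the observed sequence for each case: P(data | r = 1) = (7/8)(7/8)(7/8) = 0.66992; P(data | r = 2) = (6/8)(6/8)(6/8) = 0.42188; P(data | r = 3) = (5/8)(5/8)(5/8) = 0.24414; P(data | r = 4) = (4/8)(4/8)(4/8) = 0.125; P(data | r = 6) = (2/8)(2/8)(2/8) = 0.015625; P(data | r = 7) = (1/8)(1/8)(1/8) = 0.0019531.
Weighting by the prior gives 1/4 · 0.66992 = 0.16748, 3/16 · 0.42188 = 0.079102, 3/16 · 0.24414 = 0.045776, 1/8 · 0.125 = 0.015625, 1/16 · 0.015625 = 0.00097656, 3/16 · 0.0019531 = 0.00036621; with total 0.30933.
Dividing through by the total gives posterior P(r = 1 | data) = 0.54144, P(r = 2 | data) = 0.25572, P(r = 3 | data) = 0.14799, P(r = 4 | data) = 0.050513, P(r = 6 | data) = 0.0031571, P(r = 7 | data) = 0.0011839.
Averaging over the posterior, P(green next | data) = (7/8)(0.54144) + (3/4)(0.25572) + (5/8)(0.14799) + (1/2)(0.050513) + (1/4)(0.0031571) + (1/8)(0.0011839) = 0.78423.

0.784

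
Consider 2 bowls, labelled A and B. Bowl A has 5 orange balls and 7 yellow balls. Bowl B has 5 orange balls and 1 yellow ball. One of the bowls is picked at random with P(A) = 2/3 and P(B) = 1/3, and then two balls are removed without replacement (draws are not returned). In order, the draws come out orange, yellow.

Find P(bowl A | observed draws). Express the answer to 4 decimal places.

0.7609

Compute the likelihood of the observed sequence for each case: P(data | bowl A) = (5/12)(7/11) = 35/132; P(data | bowl B) = (5/6)(1/5) = 1/6.
Weighting by the prior gives 2/3 · 35/132 = 35/198, 1/3 · 1/6 = 1/18; summing to 23/99.
By Bayes' rule, P(bowl A | data) = (35/198) / (23/99) = 35/46.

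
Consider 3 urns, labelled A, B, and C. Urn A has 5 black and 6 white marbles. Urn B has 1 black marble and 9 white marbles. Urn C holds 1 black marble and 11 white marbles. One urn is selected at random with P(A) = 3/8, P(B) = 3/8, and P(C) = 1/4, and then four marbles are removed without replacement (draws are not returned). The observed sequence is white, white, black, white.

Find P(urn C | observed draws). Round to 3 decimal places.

Compute the likelihood of the observed sequence for each case: P(data | urn A) = (6/11)(5/10)(5/9)(4/8) = 0.075758; P(data | urn B) = (9/10)(8/9)(1/8)(7/7) = 0.1; P(data | urn C) = (11/12)(10/11)(1/10)(9/9) = 0.083333.
Multiplying each by its prior: 3/8 · 0.075758 = 0.028409, 3/8 · 0.1 = 0.0375, 1/4 · 0.083333 = 0.020833; summing to 0.086742.
Therefore the posterior P(urn C | data) = (0.020833) / (0.086742) = 0.24017.

0.240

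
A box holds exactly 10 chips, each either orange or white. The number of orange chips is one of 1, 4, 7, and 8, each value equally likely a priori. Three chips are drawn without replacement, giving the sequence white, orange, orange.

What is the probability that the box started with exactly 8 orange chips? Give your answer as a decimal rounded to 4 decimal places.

0.3613

For each hypothesis, P(data | H) works out to: P(data | r = 1) = (9/10)(1/9)(0/8) = 0; P(data | r = 4) = (6/10)(4/9)(3/8) = 1/10; P(data | r = 7) = (3/10)(7/9)(6/8) = 7/40; P(data | r = 8) = (2/10)(8/9)(7/8) = 7/45.
Weighting by the prior gives 1/4 · 0 = 0, 1/4 · 1/10 = 1/40, 1/4 · 7/40 = 7/160, 1/4 · 7/45 = 7/180; with total 31/288.
Therefore the posterior P(r = 8 | data) = (7/180) / (31/288) = 56/155.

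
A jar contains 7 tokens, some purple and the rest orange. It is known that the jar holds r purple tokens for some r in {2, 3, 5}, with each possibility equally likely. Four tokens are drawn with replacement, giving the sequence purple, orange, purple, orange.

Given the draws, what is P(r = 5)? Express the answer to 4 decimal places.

Compute the likelihood of the observed sequence for each case: P(data | r = 2) = (2/7)(5/7)(2/7)(5/7) = 0.041649; P(data | r = 3) = (3/7)(4/7)(3/7)(4/7) = 0.059975; P(data | r = 5) = (5/7)(2/7)(5/7)(2/7) = 0.041649.
The prior-weighted likelihoods are 1/3 · 0.041649 = 0.013883, 1/3 · 0.059975 = 0.019992, 1/3 · 0.041649 = 0.013883; with total 0.047758.
So P(r = 5 | data) = (0.013883) / (0.047758) = 0.2907.

0.2907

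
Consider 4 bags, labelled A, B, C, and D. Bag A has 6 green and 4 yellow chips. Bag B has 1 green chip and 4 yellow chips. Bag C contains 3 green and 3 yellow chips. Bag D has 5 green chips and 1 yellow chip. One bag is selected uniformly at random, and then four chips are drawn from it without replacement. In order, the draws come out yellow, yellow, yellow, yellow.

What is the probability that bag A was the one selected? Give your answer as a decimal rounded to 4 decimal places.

0.0233

For each hypothesis, P(data | H) works out to: P(data | bag A) = (4/10)(3/9)(2/8)(1/7) = 1/210; P(data | bag B) = (4/5)(3/4)(2/3)(1/2) = 1/5; P(data | bag C) = (3/6)(2/5)(1/4)(0/3) = 0; P(data | bag D) = (1/6)(0/5) = 0.
Multiplying each by its prior: 1/4 · 1/210 = 1/840, 1/4 · 1/5 = 1/20, 1/4 · 0 = 0, 1/4 · 0 = 0; with total 43/840.
By Bayes' rule, P(bag A | data) = (1/840) / (43/840) = 1/43.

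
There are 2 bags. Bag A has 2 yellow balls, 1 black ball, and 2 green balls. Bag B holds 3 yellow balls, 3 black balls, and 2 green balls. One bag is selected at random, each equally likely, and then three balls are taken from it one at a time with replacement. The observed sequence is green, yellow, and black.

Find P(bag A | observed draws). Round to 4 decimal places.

The likelihood of the observed sequence under each hypothesis: P(data | bag A) = (2/5)(2/5)(1/5) = 0.032; P(data | bag B) = (2/8)(3/8)(3/8) = 0.035156.
Weighting by the prior gives 1/2 · 0.032 = 0.016, 1/2 · 0.035156 = 0.017578; summing to 0.033578.
Hence P(bag A | data) = (0.016) / (0.033578) = 0.4765.

0.4765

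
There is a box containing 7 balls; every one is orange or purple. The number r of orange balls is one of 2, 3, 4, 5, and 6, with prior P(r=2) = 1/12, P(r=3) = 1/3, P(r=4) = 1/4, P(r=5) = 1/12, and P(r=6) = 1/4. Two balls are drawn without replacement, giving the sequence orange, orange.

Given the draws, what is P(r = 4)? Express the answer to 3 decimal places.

0.209

Under each hypothesis, the probability of the observed sequence is: P(data | r = 2) = (2/7)(1/6) = 1/21; P(data | r = 3) = (3/7)(2/6) = 1/7; P(data | r = 4) = (4/7)(3/6) = 2/7; P(data | r = 5) = (5/7)(4/6) = 10/21; P(data | r = 6) = (6/7)(5/6) = 5/7.
Multiplying each by its prior: 1/12 · 1/21 = 1/252, 1/3 · 1/7 = 1/21, 1/4 · 2/7 = 1/14, 1/12 · 10/21 = 5/126, 1/4 · 5/7 = 5/28; these sum to 43/126.
So P(r = 4 | data) = (1/14) / (43/126) = 9/43.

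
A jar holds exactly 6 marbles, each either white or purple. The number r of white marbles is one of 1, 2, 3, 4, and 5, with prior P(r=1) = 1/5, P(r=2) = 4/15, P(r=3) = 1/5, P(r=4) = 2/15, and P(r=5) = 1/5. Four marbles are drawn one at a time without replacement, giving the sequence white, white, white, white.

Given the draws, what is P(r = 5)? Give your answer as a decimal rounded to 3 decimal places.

Under each hypothesis, the probability of the observed sequence is: P(data | r = 1) = (1/6)(0/5) = 0; P(data | r = 2) = (2/6)(1/5)(0/4) = 0; P(data | r = 3) = (3/6)(2/5)(1/4)(0/3) = 0; P(data | r = 4) = (4/6)(3/5)(2/4)(1/3) = 1/15; P(data | r = 5) = (5/6)(4/5)(3/4)(2/3) = 1/3.
Multiplying each by its prior: 1/5 · 0 = 0, 4/15 · 0 = 0, 1/5 · 0 = 0, 2/15 · 1/15 = 2/225, 1/5 · 1/3 = 1/15; these sum to 17/225.
Therefore the posterior P(r = 5 | data) = (1/15) / (17/225) = 15/17.

0.882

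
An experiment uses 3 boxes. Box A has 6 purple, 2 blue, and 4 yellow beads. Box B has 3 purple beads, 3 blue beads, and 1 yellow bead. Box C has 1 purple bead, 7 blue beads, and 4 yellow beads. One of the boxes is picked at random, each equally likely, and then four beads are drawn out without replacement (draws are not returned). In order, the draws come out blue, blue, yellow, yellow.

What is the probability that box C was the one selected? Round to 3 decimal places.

For each hypothesis, P(data | H) works out to: P(data | box A) = (2/12)(1/11)(4/10)(3/9) = 0.0020202; P(data | box B) = (3/7)(2/6)(1/5)(0/4) = 0; P(data | box C) = (7/12)(6/11)(4/10)(3/9) = 0.042424.
Multiplying each by its prior: 1/3 · 0.0020202 = 0.0006734, 1/3 · 0 = 0, 1/3 · 0.042424 = 0.014141; these sum to 0.014815.
Therefore the posterior P(box C | data) = (0.014141) / (0.014815) = 0.95455.

0.955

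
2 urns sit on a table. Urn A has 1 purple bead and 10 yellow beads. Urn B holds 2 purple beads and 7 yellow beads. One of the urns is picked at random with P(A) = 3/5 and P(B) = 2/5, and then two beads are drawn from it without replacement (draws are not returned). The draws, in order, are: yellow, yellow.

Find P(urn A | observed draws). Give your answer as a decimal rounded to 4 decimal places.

0.6778

For each hypothesis, P(data | H) works out to: P(data | urn A) = (10/11)(9/10) = 9/11; P(data | urn B) = (7/9)(6/8) = 7/12.
Multiplying each by its prior: 3/5 · 9/11 = 27/55, 2/5 · 7/12 = 7/30; with total 239/330.
So P(urn A | data) = (27/55) / (239/330) = 162/239.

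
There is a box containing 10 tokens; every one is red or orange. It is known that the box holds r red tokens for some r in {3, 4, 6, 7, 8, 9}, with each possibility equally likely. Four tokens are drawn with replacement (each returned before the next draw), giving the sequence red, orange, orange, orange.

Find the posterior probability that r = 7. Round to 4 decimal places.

For each hypothesis, P(data | H) works out to: P(data | r = 3) = (3/10)(7/10)(7/10)(7/10) = 0.1029; P(data | r = 4) = (4/10)(6/10)(6/10)(6/10) = 0.0864; P(data | r = 6) = (6/10)(4/10)(4/10)(4/10) = 0.0384; P(data | r = 7) = (7/10)(3/10)(3/10)(3/10) = 0.0189; P(data | r = 8) = (8/10)(2/10)(2/10)(2/10) = 0.0064; P(data | r = 9) = (9/10)(1/10)(1/10)(1/10) = 0.0009.
Multiplying each by its prior: 1/6 · 0.1029 = 0.01715, 1/6 · 0.0864 = 0.0144, 1/6 · 0.0384 = 0.0064, 1/6 · 0.0189 = 0.00315, 1/6 · 0.0064 = 0.0010667, 1/6 · 0.0009 = 0.00015; these sum to 0.042317.
Therefore the posterior P(r = 7 | data) = (0.00315) / (0.042317) = 0.074439.

0.0744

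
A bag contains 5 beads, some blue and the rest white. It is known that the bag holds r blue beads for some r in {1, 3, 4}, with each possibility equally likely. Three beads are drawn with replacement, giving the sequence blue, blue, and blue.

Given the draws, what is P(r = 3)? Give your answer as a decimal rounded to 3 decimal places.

0.293

Under each hypothesis, the probability of the observed sequence is: P(data | r = 1) = (1/5)(1/5)(1/5) = 1/125; P(data | r = 3) = (3/5)(3/5)(3/5) = 27/125; P(data | r = 4) = (4/5)(4/5)(4/5) = 64/125.
The prior-weighted likelihoods are 1/3 · 1/125 = 1/375, 1/3 · 27/125 = 9/125, 1/3 · 64/125 = 64/375; these sum to 92/375.
Therefore the posterior P(r = 3 | data) = (9/125) / (92/375) = 27/92.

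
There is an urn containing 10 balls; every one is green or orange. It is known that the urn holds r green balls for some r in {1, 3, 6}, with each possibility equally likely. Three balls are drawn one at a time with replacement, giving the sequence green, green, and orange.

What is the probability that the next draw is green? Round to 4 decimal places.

0.4917

Under each hypothesis, the probability of the observed sequence is: P(data | r = 1) = (1/10)(1/10)(9/10) = 9/1000; P(data | r = 3) = (3/10)(3/10)(7/10) = 63/1000; P(data | r = 6) = (6/10)(6/10)(4/10) = 18/125.
Weighting by the prior gives 1/3 · 9/1000 = 3/1000, 1/3 · 63/1000 = 21/1000, 1/3 · 18/125 = 6/125; summing to 9/125.
The posterior is then P(r = 1 | data) = 1/24, P(r = 3 | data) = 7/24, P(r = 6 | data) = 2/3.
So P(green next | data) = Σ P(green next | H) P(H | data) = (1/10)(1/24) + (3/10)(7/24) + (3/5)(2/3) = 59/120.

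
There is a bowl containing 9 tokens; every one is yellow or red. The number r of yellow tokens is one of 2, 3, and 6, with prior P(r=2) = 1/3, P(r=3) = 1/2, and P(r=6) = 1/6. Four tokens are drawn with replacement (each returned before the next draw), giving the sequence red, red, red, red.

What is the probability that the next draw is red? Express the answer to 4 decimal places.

0.7244

The likelihood of the observed sequence under each hypothesis: P(data | r = 2) = (7/9)(7/9)(7/9)(7/9) = 0.36595; P(data | r = 3) = (6/9)(6/9)(6/9)(6/9) = 0.19753; P(data | r = 6) = (3/9)(3/9)(3/9)(3/9) = 0.012346.
Weighting by the prior gives 1/3 · 0.36595 = 0.12198, 1/2 · 0.19753 = 0.098765, 1/6 · 0.012346 = 0.0020576; with total 0.22281.
Normalising, the posterior is P(r = 2 | data) = 0.54749, P(r = 3 | data) = 0.44328, P(r = 6 | data) = 0.009235.
Averaging over the posterior, P(red next | data) = (7/9)(0.54749) + (2/3)(0.44328) + (1/3)(0.009235) = 0.72442.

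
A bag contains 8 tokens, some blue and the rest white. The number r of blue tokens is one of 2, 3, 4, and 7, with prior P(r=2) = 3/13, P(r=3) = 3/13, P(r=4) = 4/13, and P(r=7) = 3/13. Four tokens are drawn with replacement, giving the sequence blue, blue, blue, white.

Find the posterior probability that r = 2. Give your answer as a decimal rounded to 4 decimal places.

0.0553

Under each hypothesis, the probability of the observed sequence is: P(data | r = 2) = (2/8)(2/8)(2/8)(6/8) = 0.011719; P(data | r = 3) = (3/8)(3/8)(3/8)(5/8) = 0.032959; P(data | r = 4) = (4/8)(4/8)(4/8)(4/8) = 0.0625; P(data | r = 7) = (7/8)(7/8)(7/8)(1/8) = 0.08374.
Multiplying each by its prior: 3/13 · 0.011719 = 0.0027043, 3/13 · 0.032959 = 0.0076059, 4/13 · 0.0625 = 0.019231, 3/13 · 0.08374 = 0.019325; summing to 0.048866.
Therefore the posterior P(r = 2 | data) = (0.0027043) / (0.048866) = 0.055342.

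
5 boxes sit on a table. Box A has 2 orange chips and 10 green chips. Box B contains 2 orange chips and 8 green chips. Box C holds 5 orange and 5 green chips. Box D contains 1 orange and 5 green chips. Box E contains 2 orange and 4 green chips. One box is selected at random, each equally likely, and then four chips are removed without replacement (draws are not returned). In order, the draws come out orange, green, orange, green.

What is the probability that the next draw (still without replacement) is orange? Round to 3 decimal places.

Compute the likelihood of the observed sequence for each case: P(data | box A) = (2/12)(10/11)(1/10)(9/9) = 0.015152; P(data | box B) = (2/10)(8/9)(1/8)(7/7) = 0.022222; P(data | box C) = (5/10)(5/9)(4/8)(4/7) = 0.079365; P(data | box D) = (1/6)(5/5)(0/4) = 0; P(data | box E) = (2/6)(4/5)(1/4)(3/3) = 0.066667.
Multiplying each by its prior: 1/5 · 0.015152 = 0.0030303, 1/5 · 0.022222 = 0.0044444, 1/5 · 0.079365 = 0.015873, 1/5 · 0 = 0, 1/5 · 0.066667 = 0.013333; these sum to 0.036681.
Dividing through by the total gives posterior P(box A | data) = 0.082612, P(box B | data) = 0.12116, P(box C | data) = 0.43273, P(box D | data) = 0, P(box E | data) = 0.36349.
Averaging over the posterior, P(orange next | data) = (0)(0.082612) + (0)(0.12116) + (1/2)(0.43273) + (0)(0.36349) = 0.21637.

0.216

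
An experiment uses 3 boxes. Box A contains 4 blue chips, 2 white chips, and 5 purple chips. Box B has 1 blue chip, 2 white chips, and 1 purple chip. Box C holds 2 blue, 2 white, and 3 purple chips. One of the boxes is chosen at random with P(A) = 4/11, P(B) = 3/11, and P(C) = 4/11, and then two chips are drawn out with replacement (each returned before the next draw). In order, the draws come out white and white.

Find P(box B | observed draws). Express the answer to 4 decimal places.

Under each hypothesis, the probability of the observed sequence is: P(data | box A) = (2/11)(2/11) = 0.033058; P(data | box B) = (2/4)(2/4) = 0.25; P(data | box C) = (2/7)(2/7) = 0.081633.
Multiplying each by its prior: 4/11 · 0.033058 = 0.012021, 3/11 · 0.25 = 0.068182, 4/11 · 0.081633 = 0.029685; with total 0.10989.
Therefore the posterior P(box B | data) = (0.068182) / (0.10989) = 0.62047.

0.6205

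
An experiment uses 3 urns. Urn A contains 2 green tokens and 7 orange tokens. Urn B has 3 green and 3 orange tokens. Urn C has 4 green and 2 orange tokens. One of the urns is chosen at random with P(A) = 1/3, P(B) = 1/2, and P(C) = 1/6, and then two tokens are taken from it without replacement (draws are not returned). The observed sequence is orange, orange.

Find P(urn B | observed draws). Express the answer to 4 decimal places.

0.3273

Under each hypothesis, the probability of the observed sequence is: P(data | urn A) = (7/9)(6/8) = 7/12; P(data | urn B) = (3/6)(2/5) = 1/5; P(data | urn C) = (2/6)(1/5) = 1/15.
Multiplying each by its prior: 1/3 · 7/12 = 7/36, 1/2 · 1/5 = 1/10, 1/6 · 1/15 = 1/90; summing to 11/36.
Therefore the posterior P(urn B | data) = (1/10) / (11/36) = 18/55.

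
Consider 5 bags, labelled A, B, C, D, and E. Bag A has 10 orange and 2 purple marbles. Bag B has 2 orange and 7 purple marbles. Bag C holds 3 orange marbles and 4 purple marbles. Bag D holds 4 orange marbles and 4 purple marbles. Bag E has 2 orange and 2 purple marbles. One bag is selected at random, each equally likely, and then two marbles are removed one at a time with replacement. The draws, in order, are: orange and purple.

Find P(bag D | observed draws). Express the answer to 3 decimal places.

0.237

For each hypothesis, P(data | H) works out to: P(data | bag A) = (10/12)(2/12) = 0.13889; P(data | bag B) = (2/9)(7/9) = 0.17284; P(data | bag C) = (3/7)(4/7) = 0.2449; P(data | bag D) = (4/8)(4/8) = 0.25; P(data | bag E) = (2/4)(2/4) = 0.25.
Weighting by the prior gives 1/5 · 0.13889 = 0.027778, 1/5 · 0.17284 = 0.034568, 1/5 · 0.2449 = 0.04898, 1/5 · 0.25 = 0.05, 1/5 · 0.25 = 0.05; these sum to 0.21133.
So P(bag D | data) = (0.05) / (0.21133) = 0.2366.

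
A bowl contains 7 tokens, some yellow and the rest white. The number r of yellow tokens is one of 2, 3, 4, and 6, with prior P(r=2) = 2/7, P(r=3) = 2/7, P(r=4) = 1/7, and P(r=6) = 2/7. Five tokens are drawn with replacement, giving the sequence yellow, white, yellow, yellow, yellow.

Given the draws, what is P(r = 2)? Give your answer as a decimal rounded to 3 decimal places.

0.038

For each hypothesis, P(data | H) works out to: P(data | r = 2) = (2/7)(5/7)(2/7)(2/7)(2/7) = 0.0047599; P(data | r = 3) = (3/7)(4/7)(3/7)(3/7)(3/7) = 0.019278; P(data | r = 4) = (4/7)(3/7)(4/7)(4/7)(4/7) = 0.045695; P(data | r = 6) = (6/7)(1/7)(6/7)(6/7)(6/7) = 0.077111.
Multiplying each by its prior: 2/7 · 0.0047599 = 0.00136, 2/7 · 0.019278 = 0.0055079, 1/7 · 0.045695 = 0.0065279, 2/7 · 0.077111 = 0.022032; summing to 0.035427.
Hence P(r = 2 | data) = (0.00136) / (0.035427) = 0.038388.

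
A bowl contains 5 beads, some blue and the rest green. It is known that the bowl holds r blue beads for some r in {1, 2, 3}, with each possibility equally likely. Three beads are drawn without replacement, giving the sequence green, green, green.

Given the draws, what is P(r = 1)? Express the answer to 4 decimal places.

Compute the likelihood of the observed sequence for each case: P(data | r = 1) = (4/5)(3/4)(2/3) = 2/5; P(data | r = 2) = (3/5)(2/4)(1/3) = 1/10; P(data | r = 3) = (2/5)(1/4)(0/3) = 0.
Weighting by the prior gives 1/3 · 2/5 = 2/15, 1/3 · 1/10 = 1/30, 1/3 · 0 = 0; with total 1/6.
Therefore the posterior P(r = 1 | data) = (2/15) / (1/6) = 4/5.

0.8000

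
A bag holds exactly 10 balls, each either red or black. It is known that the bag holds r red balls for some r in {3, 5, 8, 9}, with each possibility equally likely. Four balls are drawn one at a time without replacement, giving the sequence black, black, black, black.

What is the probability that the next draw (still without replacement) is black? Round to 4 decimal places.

0.4583

Under each hypothesis, the probability of the observed sequence is: P(data | r = 3) = (7/10)(6/9)(5/8)(4/7) = 1/6; P(data | r = 5) = (5/10)(4/9)(3/8)(2/7) = 1/42; P(data | r = 8) = (2/10)(1/9)(0/8) = 0; P(data | r = 9) = (1/10)(0/9) = 0.
The prior-weighted likelihoods are 1/4 · 1/6 = 1/24, 1/4 · 1/42 = 1/168, 1/4 · 0 = 0, 1/4 · 0 = 0; summing to 1/21.
The posterior is then P(r = 3 | data) = 7/8, P(r = 5 | data) = 1/8, P(r = 8 | data) = 0, P(r = 9 | data) = 0.
The predictive probability is P(black next | data) = (1/2)(7/8) + (1/6)(1/8) = 11/24.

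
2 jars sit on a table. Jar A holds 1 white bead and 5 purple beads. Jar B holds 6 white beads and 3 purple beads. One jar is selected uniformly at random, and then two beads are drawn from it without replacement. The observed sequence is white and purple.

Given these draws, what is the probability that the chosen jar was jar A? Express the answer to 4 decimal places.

0.4000

Under each hypothesis, the probability of the observed sequence is: P(data | jar A) = (1/6)(5/5) = 1/6; P(data | jar B) = (6/9)(3/8) = 1/4.
The prior-weighted likelihoods are 1/2 · 1/6 = 1/12, 1/2 · 1/4 = 1/8; with total 5/24.
So P(jar A | data) = (1/12) / (5/24) = 2/5.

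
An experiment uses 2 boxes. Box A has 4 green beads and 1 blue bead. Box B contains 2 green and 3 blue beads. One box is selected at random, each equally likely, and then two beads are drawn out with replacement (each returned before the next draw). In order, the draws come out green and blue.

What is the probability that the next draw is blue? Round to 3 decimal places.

The likelihood of the observed sequence under each hypothesis: P(data | box A) = (4/5)(1/5) = 4/25; P(data | box B) = (2/5)(3/5) = 6/25.
Multiplying each by its prior: 1/2 · 4/25 = 2/25, 1/2 · 6/25 = 3/25; summing to 1/5.
The posterior is then P(box A | data) = 2/5, P(box B | data) = 3/5.
So P(blue next | data) = Σ P(blue next | H) P(H | data) = (1/5)(2/5) + (3/5)(3/5) = 11/25.

0.440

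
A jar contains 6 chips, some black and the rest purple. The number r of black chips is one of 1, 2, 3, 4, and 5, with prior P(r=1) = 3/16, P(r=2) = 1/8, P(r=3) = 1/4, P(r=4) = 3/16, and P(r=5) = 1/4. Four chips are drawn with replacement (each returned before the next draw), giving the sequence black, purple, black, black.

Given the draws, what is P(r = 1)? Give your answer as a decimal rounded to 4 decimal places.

Compute the likelihood of the observed sequence for each case: P(data | r = 1) = (1/6)(5/6)(1/6)(1/6) = 0.003858; P(data | r = 2) = (2/6)(4/6)(2/6)(2/6) = 0.024691; P(data | r = 3) = (3/6)(3/6)(3/6)(3/6) = 0.0625; P(data | r = 4) = (4/6)(2/6)(4/6)(4/6) = 0.098765; P(data | r = 5) = (5/6)(1/6)(5/6)(5/6) = 0.096451.
The prior-weighted likelihoods are 3/16 · 0.003858 = 0.00072338, 1/8 · 0.024691 = 0.0030864, 1/4 · 0.0625 = 0.015625, 3/16 · 0.098765 = 0.018519, 1/4 · 0.096451 = 0.024113; with total 0.062066.
Therefore the posterior P(r = 1 | data) = (0.00072338) / (0.062066) = 0.011655.

0.0117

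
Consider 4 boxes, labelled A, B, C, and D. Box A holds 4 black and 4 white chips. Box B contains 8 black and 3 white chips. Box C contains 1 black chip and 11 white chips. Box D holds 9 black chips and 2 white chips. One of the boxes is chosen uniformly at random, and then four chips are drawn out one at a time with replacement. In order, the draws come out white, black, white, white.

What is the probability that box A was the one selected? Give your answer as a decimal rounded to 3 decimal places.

0.427

The likelihood of the observed sequence under each hypothesis: P(data | box A) = (4/8)(4/8)(4/8)(4/8) = 0.0625; P(data | box B) = (3/11)(8/11)(3/11)(3/11) = 0.014753; P(data | box C) = (11/12)(1/12)(11/12)(11/12) = 0.064188; P(data | box D) = (2/11)(9/11)(2/11)(2/11) = 0.0049177.
Weighting by the prior gives 1/4 · 0.0625 = 0.015625, 1/4 · 0.014753 = 0.0036883, 1/4 · 0.064188 = 0.016047, 1/4 · 0.0049177 = 0.0012294; summing to 0.03659.
Therefore the posterior P(box A | data) = (0.015625) / (0.03659) = 0.42703.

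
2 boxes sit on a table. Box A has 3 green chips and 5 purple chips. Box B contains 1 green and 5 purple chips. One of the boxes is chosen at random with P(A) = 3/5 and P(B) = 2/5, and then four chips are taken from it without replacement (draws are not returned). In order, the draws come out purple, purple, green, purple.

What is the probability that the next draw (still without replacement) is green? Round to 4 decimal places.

0.2455

For each hypothesis, P(data | H) works out to: P(data | box A) = (5/8)(4/7)(3/6)(3/5) = 3/28; P(data | box B) = (5/6)(4/5)(1/4)(3/3) = 1/6.
Multiplying each by its prior: 3/5 · 3/28 = 9/140, 2/5 · 1/6 = 1/15; with total 11/84.
Normalising, the posterior is P(box A | data) = 27/55, P(box B | data) = 28/55.
So P(green next | data) = Σ P(green next | H) P(H | data) = (1/2)(27/55) + (0)(28/55) = 27/110.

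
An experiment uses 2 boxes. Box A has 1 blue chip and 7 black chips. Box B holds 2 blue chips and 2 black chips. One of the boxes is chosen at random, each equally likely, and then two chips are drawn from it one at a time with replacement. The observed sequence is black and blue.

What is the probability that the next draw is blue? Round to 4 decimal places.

Under each hypothesis, the probability of the observed sequence is: P(data | box A) = (7/8)(1/8) = 7/64; P(data | box B) = (2/4)(2/4) = 1/4.
Weighting by the prior gives 1/2 · 7/64 = 7/128, 1/2 · 1/4 = 1/8; summing to 23/128.
Dividing through by the total gives posterior P(box A | data) = 7/23, P(box B | data) = 16/23.
Averaging over the posterior, P(blue next | data) = (1/8)(7/23) + (1/2)(16/23) = 71/184.

0.3859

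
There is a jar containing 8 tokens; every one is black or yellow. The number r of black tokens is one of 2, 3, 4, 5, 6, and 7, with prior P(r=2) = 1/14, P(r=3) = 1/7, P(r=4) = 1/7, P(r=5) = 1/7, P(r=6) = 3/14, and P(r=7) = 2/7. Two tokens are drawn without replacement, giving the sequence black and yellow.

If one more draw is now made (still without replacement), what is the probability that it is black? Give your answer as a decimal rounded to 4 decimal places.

For each hypothesis, P(data | H) works out to: P(data | r = 2) = (2/8)(6/7) = 3/14; P(data | r = 3) = (3/8)(5/7) = 15/56; P(data | r = 4) = (4/8)(4/7) = 2/7; P(data | r = 5) = (5/8)(3/7) = 15/56; P(data | r = 6) = (6/8)(2/7) = 3/14; P(data | r = 7) = (7/8)(1/7) = 1/8.
Weighting by the prior gives 1/14 · 3/14 = 3/196, 1/7 · 15/56 = 15/392, 1/7 · 2/7 = 2/49, 1/7 · 15/56 = 15/392, 3/14 · 3/14 = 9/196, 2/7 · 1/8 = 1/28; summing to 3/14.
Normalising, the posterior is P(r = 2 | data) = 1/14, P(r = 3 | data) = 5/28, P(r = 4 | data) = 4/21, P(r = 5 | data) = 5/28, P(r = 6 | data) = 3/14, P(r = 7 | data) = 1/6.
So P(black next | data) = Σ P(black next | H) P(H | data) = (1/6)(1/14) + (1/3)(5/28) + (1/2)(4/21) + (2/3)(5/28) + (5/6)(3/14) + (1)(1/6) = 53/84.

0.6310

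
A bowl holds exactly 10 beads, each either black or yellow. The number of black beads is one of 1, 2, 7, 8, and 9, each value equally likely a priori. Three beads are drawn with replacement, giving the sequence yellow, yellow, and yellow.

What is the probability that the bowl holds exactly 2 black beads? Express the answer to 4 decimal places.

0.4009

Under each hypothesis, the probability of the observed sequence is: P(data | r = 1) = (9/10)(9/10)(9/10) = 0.729; P(data | r = 2) = (8/10)(8/10)(8/10) = 0.512; P(data | r = 7) = (3/10)(3/10)(3/10) = 0.027; P(data | r = 8) = (2/10)(2/10)(2/10) = 0.008; P(data | r = 9) = (1/10)(1/10)(1/10) = 0.001.
Weighting by the prior gives 1/5 · 0.729 = 0.1458, 1/5 · 0.512 = 0.1024, 1/5 · 0.027 = 0.0054, 1/5 · 0.008 = 0.0016, 1/5 · 0.001 = 0.0002; these sum to 0.2554.
By Bayes' rule, P(r = 2 | data) = (0.1024) / (0.2554) = 0.40094.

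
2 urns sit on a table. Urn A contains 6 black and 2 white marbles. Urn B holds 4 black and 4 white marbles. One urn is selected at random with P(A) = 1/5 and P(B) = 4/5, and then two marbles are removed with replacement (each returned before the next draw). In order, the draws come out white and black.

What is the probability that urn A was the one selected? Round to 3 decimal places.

Under each hypothesis, the probability of the observed sequence is: P(data | urn A) = (2/8)(6/8) = 3/16; P(data | urn B) = (4/8)(4/8) = 1/4.
Weighting by the prior gives 1/5 · 3/16 = 3/80, 4/5 · 1/4 = 1/5; summing to 19/80.
So P(urn A | data) = (3/80) / (19/80) = 3/19.

0.158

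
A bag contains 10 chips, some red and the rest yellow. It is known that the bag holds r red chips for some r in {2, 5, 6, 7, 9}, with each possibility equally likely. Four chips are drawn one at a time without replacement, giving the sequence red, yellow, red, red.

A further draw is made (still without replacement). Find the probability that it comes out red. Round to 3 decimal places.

Compute the likelihood of the observed sequence for each case: P(data | r = 2) = (2/10)(8/9)(1/8)(0/7) = 0; P(data | r = 5) = (5/10)(5/9)(4/8)(3/7) = 0.059524; P(data | r = 6) = (6/10)(4/9)(5/8)(4/7) = 0.095238; P(data | r = 7) = (7/10)(3/9)(6/8)(5/7) = 0.125; P(data | r = 9) = (9/10)(1/9)(8/8)(7/7) = 0.1.
Weighting by the prior gives 1/5 · 0 = 0, 1/5 · 0.059524 = 0.011905, 1/5 · 0.095238 = 0.019048, 1/5 · 0.125 = 0.025, 1/5 · 0.1 = 0.02; these sum to 0.075952.
Dividing through by the total gives posterior P(r = 2 | data) = 0, P(r = 5 | data) = 0.15674, P(r = 6 | data) = 0.25078, P(r = 7 | data) = 0.32915, P(r = 9 | data) = 0.26332.
So P(red next | data) = Σ P(red next | H) P(H | data) = (1/3)(0.15674) + (1/2)(0.25078) + (2/3)(0.32915) + (1)(0.26332) = 0.6604.

0.660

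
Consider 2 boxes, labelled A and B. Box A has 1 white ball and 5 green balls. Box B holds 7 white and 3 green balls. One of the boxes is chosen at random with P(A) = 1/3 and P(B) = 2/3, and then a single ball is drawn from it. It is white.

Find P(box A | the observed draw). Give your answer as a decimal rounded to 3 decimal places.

0.106

For each hypothesis, P(data | H) works out to: P(data | box A) = (1/6) = 1/6; P(data | box B) = (7/10) = 7/10.
Multiplying each by its prior: 1/3 · 1/6 = 1/18, 2/3 · 7/10 = 7/15; these sum to 47/90.
Therefore the posterior P(box A | data) = (1/18) / (47/90) = 5/47.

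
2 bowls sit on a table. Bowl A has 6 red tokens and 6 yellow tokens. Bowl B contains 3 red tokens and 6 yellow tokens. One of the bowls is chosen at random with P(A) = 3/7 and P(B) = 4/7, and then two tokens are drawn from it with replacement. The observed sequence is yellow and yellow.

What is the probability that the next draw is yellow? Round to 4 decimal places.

0.6172

The likelihood of the observed sequence under each hypothesis: P(data | bowl A) = (6/12)(6/12) = 1/4; P(data | bowl B) = (6/9)(6/9) = 4/9.
The prior-weighted likelihoods are 3/7 · 1/4 = 3/28, 4/7 · 4/9 = 16/63; with total 13/36.
Normalising, the posterior is P(bowl A | data) = 27/91, P(bowl B | data) = 64/91.
The predictive probability is P(yellow next | data) = (1/2)(27/91) + (2/3)(64/91) = 337/546.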